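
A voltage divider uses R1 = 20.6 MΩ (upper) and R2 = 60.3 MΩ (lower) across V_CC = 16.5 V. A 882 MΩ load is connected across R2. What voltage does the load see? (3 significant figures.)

V_out ≈ 12.1 V

First combine the lower leg with the load: R2 ‖ R_L = 56.44 MΩ.
Voltage divider with the loaded lower leg: V_out = 16.5 × 56.44/(20.6 + 56.44) = 16.5 × 0.7326 = 12.09 V.
(Unloaded it would be 12.3 V; the load pulls it down.)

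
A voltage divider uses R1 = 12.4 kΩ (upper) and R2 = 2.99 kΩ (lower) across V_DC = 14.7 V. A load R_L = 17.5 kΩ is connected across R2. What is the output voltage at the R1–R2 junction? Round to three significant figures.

V_out ≈ 2.51 V

First combine the lower leg with the load: R2 ‖ R_L = 2.554 kΩ.
Then V_out = V_DC · R2'/(R1 + R2') = 14.7 × 2.554/14.95 = 2.510 V.
(Unloaded it would be 2.86 V; the load pulls it down.)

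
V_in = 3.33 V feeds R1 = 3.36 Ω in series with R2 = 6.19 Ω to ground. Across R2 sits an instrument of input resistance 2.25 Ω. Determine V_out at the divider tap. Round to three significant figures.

First combine the lower leg with the load: R2 ‖ R_L = 1.650 Ω.
Now apply the divider: V_out = 3.33 × 0.3294 = 1.097 V.
(Unloaded it would be 2.16 V; the load pulls it down.)

V_out ≈ 1.10 V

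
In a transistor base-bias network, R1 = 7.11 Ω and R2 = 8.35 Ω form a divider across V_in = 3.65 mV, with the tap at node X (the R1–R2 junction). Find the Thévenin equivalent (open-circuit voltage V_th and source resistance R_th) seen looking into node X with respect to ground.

V_th ≈ 1.97 mV, R_th ≈ 3.84 Ω

Open-circuit (no load on X): V_th = V_in · R2/(R1 + R2) = 3.65 × 8.35/(7.110 + 8.35) = 1.971 mV.
With V_in suppressed (replaced by a short), R_th = R1 ‖ R2 = (7.110 × 8.35)/(7.110 + 8.35) = 3.840 Ω.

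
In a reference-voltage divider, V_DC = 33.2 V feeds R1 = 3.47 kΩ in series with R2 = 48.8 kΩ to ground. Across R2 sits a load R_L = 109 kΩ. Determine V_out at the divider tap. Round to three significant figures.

First combine the lower leg with the load: R2 ‖ R_L = 33.71 kΩ.
Now apply the divider: V_out = 33.2 × 0.9067 = 30.10 V.

V_out ≈ 30.1 V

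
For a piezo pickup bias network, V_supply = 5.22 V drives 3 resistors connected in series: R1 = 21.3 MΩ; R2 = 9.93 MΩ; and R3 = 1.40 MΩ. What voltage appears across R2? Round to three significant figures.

Series total: ΣR = 21.3 + 9.93 + 1.40 = 32.63 MΩ.
By the voltage-divider rule, V = 5.22 × 9.930/32.63 = 1.589 V.

V ≈ 1.59 V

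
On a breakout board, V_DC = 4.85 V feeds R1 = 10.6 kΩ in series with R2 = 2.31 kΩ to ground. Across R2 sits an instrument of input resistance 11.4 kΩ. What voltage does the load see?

First combine the lower leg with the load: R2 ‖ R_L = 1.921 kΩ.
Voltage divider with the loaded lower leg: V_out = 4.85 × 1.921/(10.6 + 1.921) = 4.85 × 0.1534 = 0.7440 V.

V_out ≈ 0.744 V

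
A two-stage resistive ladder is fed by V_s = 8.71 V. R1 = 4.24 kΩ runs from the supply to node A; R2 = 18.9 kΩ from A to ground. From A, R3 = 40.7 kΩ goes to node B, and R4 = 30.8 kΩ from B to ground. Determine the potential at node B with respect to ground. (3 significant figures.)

Node A sees R2 in parallel with the series input of stage 2, R3 + R4 = 71.50 kΩ.
Effective lower resistance at A: R2 ‖ 71.50 = 14.95 kΩ.
First divider: V_A = V_s · 14.95/(4.24 + 14.95) = 6.785 V.
V_B = V_A × 0.4308 = 2.923 V.

V_B ≈ 2.92 V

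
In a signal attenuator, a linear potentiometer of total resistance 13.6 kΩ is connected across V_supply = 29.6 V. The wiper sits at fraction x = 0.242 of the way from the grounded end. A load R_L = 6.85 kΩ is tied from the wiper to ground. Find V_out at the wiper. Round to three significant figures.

Lower segment x·R_p = 3.291 kΩ; upper segment (1−x)·R_p = 10.31 kΩ.
(x·R_p) ‖ R_L = 2.223 kΩ.
Then V_out = V_supply · 2.223/(10.31 + 2.223) = 5.251 V.

V_out ≈ 5.25 V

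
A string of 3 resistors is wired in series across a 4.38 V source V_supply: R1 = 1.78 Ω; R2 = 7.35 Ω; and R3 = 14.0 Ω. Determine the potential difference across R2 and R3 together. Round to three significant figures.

V ≈ 4.04 V

Series total: ΣR = 1.78 + 7.35 + 14.0 = 23.13 Ω.
R_{R2..R3} = 7.35 + 14.0 = 21.35 Ω.
Voltage divider: V = V_supply · (21.35 / 23.13) = 4.38 × 0.9230 = 4.043 V.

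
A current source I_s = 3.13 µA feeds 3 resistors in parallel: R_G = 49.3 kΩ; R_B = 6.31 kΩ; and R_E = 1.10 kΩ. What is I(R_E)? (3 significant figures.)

ΣG = 1/49.3 + 1/6.31 + 1/1.10 = 1.088.
Current divider: I(R_E) = I_s · G_k/ΣG = 3.13 × (0.9091/1.088) = 3.13 × 0.8357 = 2.616 µA.

I ≈ 2.62 µA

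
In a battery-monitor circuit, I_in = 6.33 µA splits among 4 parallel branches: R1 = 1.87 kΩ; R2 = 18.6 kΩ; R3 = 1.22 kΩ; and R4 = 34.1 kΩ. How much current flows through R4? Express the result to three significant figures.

I ≈ 0.129 µA

ΣG = 1/1.87 + 1/18.6 + 1/1.22 + 1/34.1 = 1.438.
Current divider: I(R4) = I_in · G_k/ΣG = 6.33 × (0.02933/1.438) = 6.33 × 0.02040 = 0.1291 µA.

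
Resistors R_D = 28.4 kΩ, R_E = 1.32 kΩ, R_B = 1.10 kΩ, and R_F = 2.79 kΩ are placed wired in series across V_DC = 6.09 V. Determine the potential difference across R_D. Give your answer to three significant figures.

V ≈ 5.15 V

Series total: ΣR = 28.4 + 1.32 + 1.10 + 2.79 = 33.61 kΩ.
By the voltage-divider rule, V = 6.09 × 28.40/33.61 = 5.146 V.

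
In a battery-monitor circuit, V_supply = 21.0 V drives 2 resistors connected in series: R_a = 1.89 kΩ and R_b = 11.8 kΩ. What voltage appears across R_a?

Series total: ΣR = 1.89 + 11.8 = 13.69 kΩ.
By the voltage-divider rule, V = 21.0 × 1.890/13.69 = 2.899 V.

V ≈ 2.90 V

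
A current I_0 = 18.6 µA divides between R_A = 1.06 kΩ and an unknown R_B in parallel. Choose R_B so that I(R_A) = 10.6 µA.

R_B ≈ 1.40 kΩ

Two-branch current divider: I_A = I_0 · R_B/(R_A + R_B).
With f = 0.5699, R_B = R_A · f/(1−f) = 1.06 × 1.325 = 1.404 kΩ.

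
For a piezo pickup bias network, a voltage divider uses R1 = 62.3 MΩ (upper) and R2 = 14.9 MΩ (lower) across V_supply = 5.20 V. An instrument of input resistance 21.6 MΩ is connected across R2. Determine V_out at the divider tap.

V_out ≈ 0.645 V

The load sits in parallel with R2, giving an effective lower resistance R2' = R2·R_L/(R2+R_L) = 8.818 MΩ.
Now apply the divider: V_out = 5.20 × 0.1240 = 0.6447 V.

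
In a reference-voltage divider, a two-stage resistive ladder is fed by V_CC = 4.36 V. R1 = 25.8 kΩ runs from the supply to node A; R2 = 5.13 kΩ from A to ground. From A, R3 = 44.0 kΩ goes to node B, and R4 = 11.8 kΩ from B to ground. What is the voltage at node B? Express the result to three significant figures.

V_B ≈ 0.142 V

The second stage (R3 + R4 = 55.80 kΩ) loads node A in parallel with R2.
Effective lower resistance at A: R2 ‖ 55.80 = 4.698 kΩ.
V_A = 4.36 × 4.698/(25.8 + 4.698) = 0.6716 V.
V_B = V_A × 0.2115 = 0.1420 V.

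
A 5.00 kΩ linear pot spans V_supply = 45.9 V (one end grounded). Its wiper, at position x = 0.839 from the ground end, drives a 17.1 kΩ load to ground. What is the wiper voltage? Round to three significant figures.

V_out ≈ 37.0 V

Lower segment x·R_p = 4.195 kΩ; upper segment (1−x)·R_p = 0.8050 kΩ.
R_L loads the lower segment: effective lower R = 3.369 kΩ.
Then V_out = V_supply · 3.369/(0.8050 + 3.369) = 37.05 V.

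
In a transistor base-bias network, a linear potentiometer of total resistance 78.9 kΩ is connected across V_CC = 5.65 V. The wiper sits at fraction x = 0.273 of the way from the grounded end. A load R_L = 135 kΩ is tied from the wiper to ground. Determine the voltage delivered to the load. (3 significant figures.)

The pot divides into 57.36 kΩ above the wiper and 21.54 kΩ below.
R_L loads the lower segment: effective lower R = 18.58 kΩ.
Then V_out = V_CC · 18.58/(57.36 + 18.58) = 1.382 V.

V_out ≈ 1.38 V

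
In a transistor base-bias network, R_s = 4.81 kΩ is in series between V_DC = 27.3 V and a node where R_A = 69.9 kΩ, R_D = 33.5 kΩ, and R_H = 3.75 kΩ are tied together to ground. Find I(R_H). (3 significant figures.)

Combine the parallel branches: R_p = (1/69.9 + 1/33.5 + 1/3.75)⁻¹ = 3.217 kΩ.
V_A = 27.3 × 3.217/8.027 = 10.94 V.
Branch current I = V_A/R_H = 10.94/3.75 = 2.918 mA.

I ≈ 2.92 mA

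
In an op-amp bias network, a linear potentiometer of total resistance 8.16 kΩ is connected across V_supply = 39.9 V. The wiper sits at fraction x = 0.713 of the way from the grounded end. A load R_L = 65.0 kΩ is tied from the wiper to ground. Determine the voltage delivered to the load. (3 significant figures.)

V_out ≈ 27.7 V

The pot divides into 2.342 kΩ above the wiper and 5.818 kΩ below.
(x·R_p) ‖ R_L = 5.340 kΩ.
Then V_out = V_supply · 5.340/(2.342 + 5.340) = 27.74 V.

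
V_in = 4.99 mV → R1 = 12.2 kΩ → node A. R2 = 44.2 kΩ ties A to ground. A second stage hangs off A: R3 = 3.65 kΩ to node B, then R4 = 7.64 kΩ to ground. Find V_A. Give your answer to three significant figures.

V_A ≈ 2.12 mV

Looking into the second stage from A: R3 + R4 = 11.29 kΩ appears in parallel with R2.
Effective lower resistance at A: R2 ‖ 11.29 = 8.993 kΩ.
V_A = 4.99 × 8.993/(12.2 + 8.993) = 2.117 mV.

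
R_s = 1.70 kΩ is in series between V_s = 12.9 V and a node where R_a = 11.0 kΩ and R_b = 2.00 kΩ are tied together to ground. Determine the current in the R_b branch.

I ≈ 3.22 mA

Combine the parallel branches: R_p = (1/11.0 + 1/2.00)⁻¹ = 1.692 kΩ.
Node voltage V_A = V_s · R_p/(R_s + R_p) = 12.9 × 0.4989 = 6.435 V.
Branch current I = V_A/R_b = 6.435/2.00 = 3.218 mA.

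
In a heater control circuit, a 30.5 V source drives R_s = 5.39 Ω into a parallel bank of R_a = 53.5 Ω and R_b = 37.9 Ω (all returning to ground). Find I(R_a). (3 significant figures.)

I ≈ 0.459 A

Parallel bank: R_p = 1/(1/53.5 + 1/37.9) = 22.18 Ω.
V_A by voltage divider: V_A = 30.5 × 22.18/(5.39 + 22.18) = 24.54 V.
Branch current I = V_A/R_a = 24.54/53.5 = 0.4587 A.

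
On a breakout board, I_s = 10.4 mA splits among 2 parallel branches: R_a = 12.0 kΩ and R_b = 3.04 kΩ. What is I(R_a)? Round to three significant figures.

I ≈ 2.10 mA

With just two branches, the current splits inversely with resistance.
So I = 10.4 × 3.04/15.04 = 2.102 mA.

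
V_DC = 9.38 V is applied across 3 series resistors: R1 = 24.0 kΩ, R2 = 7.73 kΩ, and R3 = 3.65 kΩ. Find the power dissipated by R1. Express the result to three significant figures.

P ≈ 1.69 mW

The common current is I = 9.38/35.38 = 0.2651 mA.
P(R1) = I²·R1 = (0.2651)² × 24.0 = 1.687 mW.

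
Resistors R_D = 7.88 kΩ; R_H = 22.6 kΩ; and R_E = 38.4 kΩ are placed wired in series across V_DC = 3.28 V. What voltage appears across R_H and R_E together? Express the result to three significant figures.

ΣR = 7.88 + 22.6 + 38.4 = 68.88 kΩ.
R_{R_H..R_E} = 22.6 + 38.4 = 61.00 kΩ.
V = V_DC · R/ΣR = 3.28 × 0.8856 = 2.905 V.

V ≈ 2.90 V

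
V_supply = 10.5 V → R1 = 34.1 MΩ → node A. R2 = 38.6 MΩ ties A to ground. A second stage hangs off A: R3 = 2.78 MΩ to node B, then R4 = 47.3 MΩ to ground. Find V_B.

Node A sees R2 in parallel with the series input of stage 2, R3 + R4 = 50.08 MΩ.
R2 ‖ (R3+R4) = 21.80 MΩ.
V_A = 10.5 × 21.80/(34.1 + 21.80) = 4.095 V.
V_B = V_A × 0.9445 = 3.867 V.

V_B ≈ 3.87 V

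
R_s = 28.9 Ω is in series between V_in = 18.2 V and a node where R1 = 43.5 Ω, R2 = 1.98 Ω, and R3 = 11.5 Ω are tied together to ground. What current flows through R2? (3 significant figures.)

I ≈ 0.490 A

Equivalent of the parallel group: R_p = 1.626 Ω.
V_A by voltage divider: V_A = 18.2 × 1.626/(28.9 + 1.626) = 0.9695 V.
Branch current I = V_A/R2 = 0.9695/1.98 = 0.4896 A.
(Check via current divider: I_total = 0.5962 A; share G_k/ΣG = 0.8212 → same result.)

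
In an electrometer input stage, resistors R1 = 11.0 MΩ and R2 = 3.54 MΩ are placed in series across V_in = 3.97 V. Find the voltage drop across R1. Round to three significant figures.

Series total: ΣR = 11.0 + 3.54 = 14.54 MΩ.
By the voltage-divider rule, V = 3.97 × 11.00/14.54 = 3.003 V.

V ≈ 3.00 V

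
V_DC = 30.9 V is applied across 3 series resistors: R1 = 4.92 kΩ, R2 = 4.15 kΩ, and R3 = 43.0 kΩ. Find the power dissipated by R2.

Series current I = V_DC/ΣR = 30.9/52.07 = 0.5934 mA.
V(R2) = I·R = 2.463 V; P = V·I = 2.463 × 0.5934 = 1.461 mW.

P ≈ 1.46 mW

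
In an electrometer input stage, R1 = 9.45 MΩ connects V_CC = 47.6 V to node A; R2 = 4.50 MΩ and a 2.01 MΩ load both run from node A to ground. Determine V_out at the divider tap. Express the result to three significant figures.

V_out ≈ 6.10 V

First combine the lower leg with the load: R2 ‖ R_L = 1.389 MΩ.
Voltage divider with the loaded lower leg: V_out = 47.6 × 1.389/(9.45 + 1.389) = 47.6 × 0.1282 = 6.101 V.
(Unloaded it would be 15.4 V; the load pulls it down.)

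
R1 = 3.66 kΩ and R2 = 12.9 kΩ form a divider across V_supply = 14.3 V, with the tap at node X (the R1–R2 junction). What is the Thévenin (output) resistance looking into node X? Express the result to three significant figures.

Zeroing V_supply shorts the top of R1 to ground, so R_th = R1 ‖ R2 = 2.851 kΩ.

R_th ≈ 2.85 kΩ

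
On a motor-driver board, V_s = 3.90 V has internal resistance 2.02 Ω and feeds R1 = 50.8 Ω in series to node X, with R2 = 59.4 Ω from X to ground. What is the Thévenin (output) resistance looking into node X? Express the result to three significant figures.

R_th ≈ 28.0 Ω

R1' = 2.02 + 50.8 = 52.82 Ω (source resistance + R1).
Looking into X with the source shorted: R_th = R1'·R2/(R1'+R2) = 52.82 × 59.4/112.2 = 27.96 Ω.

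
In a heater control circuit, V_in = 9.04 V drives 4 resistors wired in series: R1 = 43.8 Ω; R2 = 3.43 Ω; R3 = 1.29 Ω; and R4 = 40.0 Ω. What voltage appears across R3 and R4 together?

V ≈ 4.22 V

Total series resistance ΣR = 43.8 + 3.43 + 1.29 + 40.0 = 88.52 Ω.
R_{R3..R4} = 1.29 + 40.0 = 41.29 Ω.
By the voltage-divider rule, V = 9.04 × 41.29/88.52 = 4.217 V.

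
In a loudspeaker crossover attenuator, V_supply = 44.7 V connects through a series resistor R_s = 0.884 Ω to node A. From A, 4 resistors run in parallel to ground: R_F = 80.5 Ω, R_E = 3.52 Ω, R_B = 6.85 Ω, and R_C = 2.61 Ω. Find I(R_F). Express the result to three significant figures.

I ≈ 0.321 A

Parallel bank: R_p = 1/(1/80.5 + 1/3.52 + 1/6.85 + 1/2.61) = 1.211 Ω.
V_A by voltage divider: V_A = 44.7 × 1.211/(0.884 + 1.211) = 25.84 V.
Branch current I = V_A/R_F = 25.84/80.5 = 0.3210 A.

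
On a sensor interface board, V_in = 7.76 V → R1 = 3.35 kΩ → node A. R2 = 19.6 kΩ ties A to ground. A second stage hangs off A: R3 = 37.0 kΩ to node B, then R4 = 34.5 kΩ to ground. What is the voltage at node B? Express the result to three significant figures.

V_B ≈ 3.07 V

The second stage (R3 + R4 = 71.50 kΩ) loads node A in parallel with R2.
Effective lower resistance at A: R2 ‖ 71.50 = 15.38 kΩ.
First divider: V_A = V_in · 15.38/(3.35 + 15.38) = 6.372 V.
Then the unloaded second divider: V_B = V_A × R4/(R3+R4) = 6.372 × 0.4825 = 3.075 V.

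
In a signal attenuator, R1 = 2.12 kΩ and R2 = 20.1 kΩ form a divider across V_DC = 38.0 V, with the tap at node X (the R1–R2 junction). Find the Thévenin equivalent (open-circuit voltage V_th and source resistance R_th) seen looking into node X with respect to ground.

Open-circuit (no load on X): V_th = V_DC · R2/(R1 + R2) = 38.0 × 20.1/(2.120 + 20.1) = 34.37 V.
Zeroing V_DC shorts the top of R1 to ground, so R_th = R1 ‖ R2 = 1.918 kΩ.

V_th ≈ 34.4 V, R_th ≈ 1.92 kΩ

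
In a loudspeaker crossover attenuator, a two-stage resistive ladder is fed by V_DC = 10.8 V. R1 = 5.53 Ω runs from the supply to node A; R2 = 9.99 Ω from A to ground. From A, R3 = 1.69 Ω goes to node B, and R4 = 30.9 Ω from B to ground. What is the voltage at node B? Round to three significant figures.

V_B ≈ 5.94 V

The second stage (R3 + R4 = 32.59 Ω) loads node A in parallel with R2.
R2 ‖ (R3+R4) = 7.646 Ω.
So V_A = 10.8 × 0.5803 = 6.267 V.
V_B = V_A × 0.9481 = 5.942 V.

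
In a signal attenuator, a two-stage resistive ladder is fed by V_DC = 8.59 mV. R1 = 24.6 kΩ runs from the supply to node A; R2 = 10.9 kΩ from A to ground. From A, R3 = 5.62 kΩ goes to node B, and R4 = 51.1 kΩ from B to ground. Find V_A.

V_A ≈ 2.33 mV

The second stage (R3 + R4 = 56.72 kΩ) loads node A in parallel with R2.
R2 ‖ (R3+R4) = 9.143 kΩ.
V_A = 8.59 × 9.143/(24.6 + 9.143) = 2.328 mV.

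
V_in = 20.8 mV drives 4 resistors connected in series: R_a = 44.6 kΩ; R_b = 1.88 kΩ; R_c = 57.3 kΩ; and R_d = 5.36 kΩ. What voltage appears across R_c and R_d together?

Series total: ΣR = 44.6 + 1.88 + 57.3 + 5.36 = 109.1 kΩ.
R_{R_c..R_d} = 57.3 + 5.36 = 62.66 kΩ.
Voltage divider: V = V_in · (62.66 / 109.1) = 20.8 × 0.5741 = 11.94 mV.

V ≈ 11.9 mV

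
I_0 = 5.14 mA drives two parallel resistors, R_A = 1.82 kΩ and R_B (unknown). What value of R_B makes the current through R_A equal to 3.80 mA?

In a two-way split, I_A/I_0 = R_B/(R_A + R_B).
3.80/5.14 = R_B/(R_A + R_B) → R_B = R_A · (0.7393)/(1 − 0.7393) = 1.82 × 2.836 = 5.161 kΩ.

R_B ≈ 5.16 kΩ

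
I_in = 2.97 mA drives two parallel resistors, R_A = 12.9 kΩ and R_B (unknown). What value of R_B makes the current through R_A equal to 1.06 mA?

In a two-way split, I_A/I_in = R_B/(R_A + R_B).
With f = 0.3569, R_B = R_A · f/(1−f) = 12.9 × 0.5550 = 7.159 kΩ.

R_B ≈ 7.16 kΩ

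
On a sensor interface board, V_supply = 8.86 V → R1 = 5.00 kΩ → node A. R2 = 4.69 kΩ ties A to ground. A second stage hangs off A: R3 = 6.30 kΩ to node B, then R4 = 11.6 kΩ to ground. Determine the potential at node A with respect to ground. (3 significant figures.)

Node A sees R2 in parallel with the series input of stage 2, R3 + R4 = 17.90 kΩ.
R2 ‖ (R3+R4) = 3.716 kΩ.
First divider: V_A = V_supply · 3.716/(5.00 + 3.716) = 3.778 V.

V_A ≈ 3.78 V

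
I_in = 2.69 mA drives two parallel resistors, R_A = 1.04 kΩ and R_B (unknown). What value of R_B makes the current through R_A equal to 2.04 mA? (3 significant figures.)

The fraction through R_A equals R_B/(R_A+R_B).
2.04/2.69 = R_B/(R_A + R_B) → R_B = R_A · (0.7584)/(1 − 0.7584) = 1.04 × 3.138 = 3.264 kΩ.

R_B ≈ 3.26 kΩ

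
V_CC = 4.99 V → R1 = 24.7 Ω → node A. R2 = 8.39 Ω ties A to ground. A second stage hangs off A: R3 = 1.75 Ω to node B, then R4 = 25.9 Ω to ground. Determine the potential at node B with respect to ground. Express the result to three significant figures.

The second stage (R3 + R4 = 27.65 Ω) loads node A in parallel with R2.
R2 ‖ (R3+R4) = 6.437 Ω.
V_A = 4.99 × 6.437/(24.7 + 6.437) = 1.032 V.
Then the unloaded second divider: V_B = V_A × R4/(R3+R4) = 1.032 × 0.9367 = 0.9663 V.

V_B ≈ 0.966 V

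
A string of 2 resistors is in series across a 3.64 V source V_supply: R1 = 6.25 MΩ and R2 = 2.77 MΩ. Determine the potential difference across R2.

ΣR = 6.25 + 2.77 = 9.020 MΩ.
By the voltage-divider rule, V = 3.64 × 2.770/9.020 = 1.118 V.

V ≈ 1.12 V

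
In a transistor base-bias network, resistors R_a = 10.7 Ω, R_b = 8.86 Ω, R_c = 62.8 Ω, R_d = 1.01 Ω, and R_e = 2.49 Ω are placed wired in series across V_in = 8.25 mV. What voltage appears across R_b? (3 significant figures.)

V ≈ 0.851 mV

ΣR = 10.7 + 8.86 + 62.8 + 1.01 + 2.49 = 85.86 Ω.
Voltage divider: V = V_in · (8.860 / 85.86) = 8.25 × 0.1032 = 0.8513 mV.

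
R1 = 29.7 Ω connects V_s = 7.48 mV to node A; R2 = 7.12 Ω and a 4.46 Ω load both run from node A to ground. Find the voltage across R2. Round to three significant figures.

The load sits in parallel with R2, giving an effective lower resistance R2' = R2·R_L/(R2+R_L) = 2.742 Ω.
Now apply the divider: V_out = 7.48 × 0.08453 = 0.6323 mV.
(Unloaded it would be 1.45 mV; the load pulls it down.)

V_out ≈ 0.632 mV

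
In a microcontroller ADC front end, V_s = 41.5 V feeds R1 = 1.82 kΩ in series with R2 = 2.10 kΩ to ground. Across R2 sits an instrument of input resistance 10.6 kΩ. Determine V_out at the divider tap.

The load sits in parallel with R2, giving an effective lower resistance R2' = R2·R_L/(R2+R_L) = 1.753 kΩ.
Now apply the divider: V_out = 41.5 × 0.4906 = 20.36 V.

V_out ≈ 20.4 V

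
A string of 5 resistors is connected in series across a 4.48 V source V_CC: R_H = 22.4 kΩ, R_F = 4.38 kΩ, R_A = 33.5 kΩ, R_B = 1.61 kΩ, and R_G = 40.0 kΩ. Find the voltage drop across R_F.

Series total: ΣR = 22.4 + 4.38 + 33.5 + 1.61 + 40.0 = 101.9 kΩ.
V = V_CC · R/ΣR = 4.48 × 0.04299 = 0.1926 V.

V ≈ 0.193 V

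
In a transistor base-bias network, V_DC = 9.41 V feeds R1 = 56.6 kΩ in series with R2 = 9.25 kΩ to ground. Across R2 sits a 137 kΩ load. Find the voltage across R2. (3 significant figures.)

V_out ≈ 1.25 V

R2 ‖ R_L = (9.25 × 137)/(9.25 + 137) = 8.665 kΩ.
Then V_out = V_DC · R2'/(R1 + R2') = 9.41 × 8.665/65.26 = 1.249 V.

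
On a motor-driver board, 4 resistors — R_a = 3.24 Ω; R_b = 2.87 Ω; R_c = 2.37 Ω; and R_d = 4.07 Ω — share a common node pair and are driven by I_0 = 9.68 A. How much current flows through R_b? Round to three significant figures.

Conductances: ΣG = 1/3.24 + 1/2.87 + 1/2.37 + 1/4.07 = 1.325 (1/Ω).
Current divider: I(R_b) = I_0 · G_k/ΣG = 9.68 × (0.3484/1.325) = 9.68 × 0.2630 = 2.546 A.

I ≈ 2.55 A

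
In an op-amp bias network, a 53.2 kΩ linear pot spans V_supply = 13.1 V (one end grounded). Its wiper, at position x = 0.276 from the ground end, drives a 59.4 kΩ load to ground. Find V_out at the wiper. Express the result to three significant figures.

Split the track: R_lower = x·R_p = 14.68 kΩ, R_upper = (1−x)·R_p = 38.52 kΩ.
(x·R_p) ‖ R_L = 11.77 kΩ.
Then V_out = V_supply · 11.77/(38.52 + 11.77) = 3.067 V.

V_out ≈ 3.07 V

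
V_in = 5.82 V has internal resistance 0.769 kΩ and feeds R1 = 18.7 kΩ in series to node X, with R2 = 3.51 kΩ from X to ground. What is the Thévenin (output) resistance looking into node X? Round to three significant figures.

R_th ≈ 2.97 kΩ

R1' = 0.769 + 18.7 = 19.47 kΩ (source resistance + R1).
Zeroing V_in shorts the top of R1' to ground, so R_th = R1' ‖ R2 = 2.974 kΩ.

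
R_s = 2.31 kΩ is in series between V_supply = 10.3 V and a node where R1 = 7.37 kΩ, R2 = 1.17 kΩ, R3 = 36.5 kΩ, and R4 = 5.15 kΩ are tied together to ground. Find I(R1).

I ≈ 0.368 mA

Combine the parallel branches: R_p = (1/7.37 + 1/1.17 + 1/36.5 + 1/5.15)⁻¹ = 0.8251 kΩ.
V_A by voltage divider: V_A = 10.3 × 0.8251/(2.31 + 0.8251) = 2.711 V.
I(R1) = V_A / R1 = 2.711/7.37 = 0.3678 mA.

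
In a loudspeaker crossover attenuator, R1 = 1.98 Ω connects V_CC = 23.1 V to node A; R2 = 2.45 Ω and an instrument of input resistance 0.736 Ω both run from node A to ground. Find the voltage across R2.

First combine the lower leg with the load: R2 ‖ R_L = 0.5660 Ω.
Then V_out = V_CC · R2'/(R1 + R2') = 23.1 × 0.5660/2.546 = 5.135 V.
(Unloaded it would be 12.8 V; the load pulls it down.)

V_out ≈ 5.14 V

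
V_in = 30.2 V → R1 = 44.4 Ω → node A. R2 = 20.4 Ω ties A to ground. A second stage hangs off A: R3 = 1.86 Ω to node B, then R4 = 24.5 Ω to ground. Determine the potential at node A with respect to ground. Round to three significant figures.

Node A sees R2 in parallel with the series input of stage 2, R3 + R4 = 26.36 Ω.
Effective lower resistance at A: R2 ‖ 26.36 = 11.50 Ω.
First divider: V_A = V_in · 11.50/(44.4 + 11.50) = 6.213 V.

V_A ≈ 6.21 V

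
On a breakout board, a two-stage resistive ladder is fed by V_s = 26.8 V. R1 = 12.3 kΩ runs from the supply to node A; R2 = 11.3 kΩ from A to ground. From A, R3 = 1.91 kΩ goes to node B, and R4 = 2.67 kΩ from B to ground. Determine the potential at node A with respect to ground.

V_A ≈ 5.61 V

Node A sees R2 in parallel with the series input of stage 2, R3 + R4 = 4.580 kΩ.
R2 ‖ (R3+R4) = 3.259 kΩ.
V_A = 26.8 × 3.259/(12.3 + 3.259) = 5.614 V.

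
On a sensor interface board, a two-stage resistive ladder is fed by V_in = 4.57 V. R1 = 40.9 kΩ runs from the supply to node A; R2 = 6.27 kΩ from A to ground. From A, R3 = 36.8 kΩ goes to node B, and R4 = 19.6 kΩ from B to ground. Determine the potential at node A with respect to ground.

V_A ≈ 0.554 V

The second stage (R3 + R4 = 56.40 kΩ) loads node A in parallel with R2.
Effective lower resistance at A: R2 ‖ 56.40 = 5.643 kΩ.
First divider: V_A = V_in · 5.643/(40.9 + 5.643) = 0.5541 V.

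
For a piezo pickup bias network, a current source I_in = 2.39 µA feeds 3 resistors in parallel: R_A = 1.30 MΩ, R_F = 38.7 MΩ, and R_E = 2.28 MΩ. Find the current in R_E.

Total conductance ΣG = 1/1.30 + 1/38.7 + 1/2.28 = 1.234 (units of 1/MΩ).
Current divider: I(R_E) = I_in · G_k/ΣG = 2.39 × (0.4386/1.234) = 2.39 × 0.3555 = 0.8497 µA.

I ≈ 0.850 µA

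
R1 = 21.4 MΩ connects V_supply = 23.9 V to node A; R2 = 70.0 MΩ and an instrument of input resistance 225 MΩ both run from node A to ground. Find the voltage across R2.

First combine the lower leg with the load: R2 ‖ R_L = 53.39 MΩ.
Then V_out = V_supply · R2'/(R1 + R2') = 23.9 × 53.39/74.79 = 17.06 V.
(Unloaded it would be 18.3 V; the load pulls it down.)

V_out ≈ 17.1 V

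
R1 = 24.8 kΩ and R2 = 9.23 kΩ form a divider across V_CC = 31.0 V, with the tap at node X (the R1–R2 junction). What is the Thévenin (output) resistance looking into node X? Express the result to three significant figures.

Zeroing V_CC shorts the top of R1 to ground, so R_th = R1 ‖ R2 = 6.727 kΩ.

R_th ≈ 6.73 kΩ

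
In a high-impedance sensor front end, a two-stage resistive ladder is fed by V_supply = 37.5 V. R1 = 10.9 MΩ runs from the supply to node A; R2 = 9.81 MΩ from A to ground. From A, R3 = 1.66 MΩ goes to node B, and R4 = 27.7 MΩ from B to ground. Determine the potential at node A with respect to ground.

V_A ≈ 15.1 V

The second stage (R3 + R4 = 29.36 MΩ) loads node A in parallel with R2.
Effective lower resistance at A: R2 ‖ 29.36 = 7.353 MΩ.
V_A = 37.5 × 7.353/(10.9 + 7.353) = 15.11 V.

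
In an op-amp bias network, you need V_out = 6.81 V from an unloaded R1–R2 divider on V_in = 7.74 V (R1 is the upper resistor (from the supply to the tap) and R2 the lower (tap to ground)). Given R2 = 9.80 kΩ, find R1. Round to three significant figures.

R1 ≈ 1.34 kΩ

The divider ratio is R2/(R1+R2) = 6.81/7.74 = 0.8798.
Rearranging, R1 = R2·(1−k)/k = 9.80 × 0.1366 = 1.338 kΩ.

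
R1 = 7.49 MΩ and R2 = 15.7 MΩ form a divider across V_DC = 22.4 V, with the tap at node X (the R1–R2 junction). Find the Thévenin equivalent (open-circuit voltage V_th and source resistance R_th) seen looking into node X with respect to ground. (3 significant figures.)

V_th ≈ 15.2 V, R_th ≈ 5.07 MΩ

With X open, the divider is unloaded: V_th = 22.4 × 15.7/23.19 = 15.17 V.
Zeroing V_DC shorts the top of R1 to ground, so R_th = R1 ‖ R2 = 5.071 MΩ.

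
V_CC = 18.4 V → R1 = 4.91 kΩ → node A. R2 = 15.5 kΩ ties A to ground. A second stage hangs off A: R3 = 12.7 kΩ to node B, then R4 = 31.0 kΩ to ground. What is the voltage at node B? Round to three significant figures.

Node A sees R2 in parallel with the series input of stage 2, R3 + R4 = 43.70 kΩ.
Effective lower resistance at A: R2 ‖ 43.70 = 11.44 kΩ.
V_A = 18.4 × 11.44/(4.91 + 11.44) = 12.87 V.
Then the unloaded second divider: V_B = V_A × R4/(R3+R4) = 12.87 × 0.7094 = 9.133 V.

V_B ≈ 9.13 V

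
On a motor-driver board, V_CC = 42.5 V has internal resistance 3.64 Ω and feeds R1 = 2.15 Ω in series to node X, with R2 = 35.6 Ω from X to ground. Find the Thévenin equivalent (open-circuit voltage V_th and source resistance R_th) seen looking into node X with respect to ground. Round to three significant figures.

V_th ≈ 36.6 V, R_th ≈ 4.98 Ω

R1' = 3.64 + 2.15 = 5.790 Ω (source resistance + R1).
With X open, the divider is unloaded: V_th = 42.5 × 35.6/41.39 = 36.55 V.
Zeroing V_CC shorts the top of R1' to ground, so R_th = R1' ‖ R2 = 4.980 Ω.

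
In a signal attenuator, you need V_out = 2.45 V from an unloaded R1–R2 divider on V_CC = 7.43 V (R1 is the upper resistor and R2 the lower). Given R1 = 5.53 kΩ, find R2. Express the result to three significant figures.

R2 ≈ 2.72 kΩ

The divider ratio is R2/(R1+R2) = 2.45/7.43 = 0.3297.
Rearranging, R2 = R1·k/(1−k) = 5.53 × 0.4920 = 2.721 kΩ.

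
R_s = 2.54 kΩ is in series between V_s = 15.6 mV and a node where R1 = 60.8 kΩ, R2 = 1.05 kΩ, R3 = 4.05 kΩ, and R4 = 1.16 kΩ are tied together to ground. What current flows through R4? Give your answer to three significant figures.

I ≈ 2.14 µA

Equivalent of the parallel group: R_p = 0.4813 kΩ.
V_A = 15.6 × 0.4813/3.021 = 2.485 mV.
Branch current I = V_A/R4 = 2.485/1.16 = 2.142 µA.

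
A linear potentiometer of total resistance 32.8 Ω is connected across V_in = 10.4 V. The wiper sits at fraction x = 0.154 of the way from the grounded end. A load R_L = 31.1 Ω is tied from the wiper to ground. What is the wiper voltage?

V_out ≈ 1.41 V

Split the track: R_lower = x·R_p = 5.051 Ω, R_upper = (1−x)·R_p = 27.75 Ω.
(x·R_p) ‖ R_L = 4.345 Ω.
Then V_out = V_in · 4.345/(27.75 + 4.345) = 1.408 V.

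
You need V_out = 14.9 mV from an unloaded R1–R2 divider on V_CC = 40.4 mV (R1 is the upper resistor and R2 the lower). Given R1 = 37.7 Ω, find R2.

R2 ≈ 22.0 Ω

V_out/V_CC = R2/(R1+R2) = 0.3688.
So R2 = R1 · V_out/(V_CC − V_out) = 37.7 × 14.9/(40.4 − 14.9) = 37.7 × 0.5843 = 22.03 Ω.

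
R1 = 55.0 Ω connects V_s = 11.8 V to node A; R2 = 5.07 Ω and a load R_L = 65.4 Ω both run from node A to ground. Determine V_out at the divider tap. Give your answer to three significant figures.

V_out ≈ 0.930 V

The load sits in parallel with R2, giving an effective lower resistance R2' = R2·R_L/(R2+R_L) = 4.705 Ω.
Now apply the divider: V_out = 11.8 × 0.07881 = 0.9299 V.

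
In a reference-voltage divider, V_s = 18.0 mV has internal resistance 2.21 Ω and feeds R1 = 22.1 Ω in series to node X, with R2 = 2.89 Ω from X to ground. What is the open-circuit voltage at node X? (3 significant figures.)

R1' = 2.21 + 22.1 = 24.31 Ω (source resistance + R1).
V_th is the unloaded tap voltage: V_s · R2/(R1'+R2) = 18.0 × 0.1062 = 1.912 mV.

V_th ≈ 1.91 mV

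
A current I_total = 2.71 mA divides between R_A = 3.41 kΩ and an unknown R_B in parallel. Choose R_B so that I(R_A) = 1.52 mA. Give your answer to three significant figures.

R_B ≈ 4.36 kΩ

The fraction through R_A equals R_B/(R_A+R_B).
1.52/2.71 = R_B/(R_A + R_B) → R_B = R_A · (0.5609)/(1 − 0.5609) = 3.41 × 1.277 = 4.356 kΩ.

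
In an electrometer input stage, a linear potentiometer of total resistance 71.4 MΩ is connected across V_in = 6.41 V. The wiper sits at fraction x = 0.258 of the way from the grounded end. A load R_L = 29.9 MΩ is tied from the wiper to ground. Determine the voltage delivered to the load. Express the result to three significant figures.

V_out ≈ 1.13 V

The pot divides into 52.98 MΩ above the wiper and 18.42 MΩ below.
(x·R_p) ‖ R_L = 11.40 MΩ.
Loaded-divider output: V_out = 6.41 × 0.1771 = 1.135 V.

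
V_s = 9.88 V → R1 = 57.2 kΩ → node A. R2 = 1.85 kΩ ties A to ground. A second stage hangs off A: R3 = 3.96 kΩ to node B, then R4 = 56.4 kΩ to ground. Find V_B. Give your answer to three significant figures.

V_B ≈ 0.281 V

Looking into the second stage from A: R3 + R4 = 60.36 kΩ appears in parallel with R2.
Effective lower resistance at A: R2 ‖ 60.36 = 1.795 kΩ.
So V_A = 9.88 × 0.03043 = 0.3006 V.
V_B = V_A × 0.9344 = 0.2809 V.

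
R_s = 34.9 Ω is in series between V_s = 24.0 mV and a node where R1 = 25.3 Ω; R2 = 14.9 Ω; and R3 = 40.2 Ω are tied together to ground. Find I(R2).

Parallel bank: R_p = 1/(1/25.3 + 1/14.9 + 1/40.2) = 7.604 Ω.
V_A = 24.0 × 7.604/42.50 = 4.293 mV.
I(R2) = V_A / R2 = 4.293/14.9 = 0.2882 mA.
(Equivalently: I_total = 0.5647 mA, then current-divider fraction G_k/ΣG = 0.5103.)

I ≈ 0.288 mA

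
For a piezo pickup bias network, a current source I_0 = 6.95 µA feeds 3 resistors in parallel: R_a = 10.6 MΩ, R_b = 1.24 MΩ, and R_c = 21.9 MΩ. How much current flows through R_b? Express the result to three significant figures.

I ≈ 5.92 µA

Total conductance ΣG = 1/10.6 + 1/1.24 + 1/21.9 = 0.9465 (units of 1/MΩ).
By the current-divider rule, I = I_0 · G_k/ΣG = 6.95 × 0.8521 = 5.922 µA.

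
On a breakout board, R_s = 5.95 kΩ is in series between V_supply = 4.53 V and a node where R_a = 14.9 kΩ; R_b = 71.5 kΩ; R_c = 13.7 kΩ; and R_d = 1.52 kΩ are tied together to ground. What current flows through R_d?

I ≈ 0.511 mA

Equivalent of the parallel group: R_p = 1.232 kΩ.
Node voltage V_A = V_supply · R_p/(R_s + R_p) = 4.53 × 0.1715 = 0.7768 V.
Branch current I = V_A/R_d = 0.7768/1.52 = 0.5111 mA.
(Check via current divider: I_total = 0.6308 mA; share G_k/ΣG = 0.8102 → same result.)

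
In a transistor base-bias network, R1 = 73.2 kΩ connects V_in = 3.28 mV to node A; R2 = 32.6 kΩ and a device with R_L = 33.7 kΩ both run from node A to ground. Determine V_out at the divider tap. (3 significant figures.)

First combine the lower leg with the load: R2 ‖ R_L = 16.57 kΩ.
Then V_out = V_in · R2'/(R1 + R2') = 3.28 × 16.57/89.77 = 0.6054 mV.

V_out ≈ 0.605 mV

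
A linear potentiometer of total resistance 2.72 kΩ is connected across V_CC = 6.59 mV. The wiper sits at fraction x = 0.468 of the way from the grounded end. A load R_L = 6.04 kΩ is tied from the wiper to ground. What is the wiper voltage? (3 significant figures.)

Lower segment x·R_p = 1.273 kΩ; upper segment (1−x)·R_p = 1.447 kΩ.
(x·R_p) ‖ R_L = 1.051 kΩ.
Then V_out = V_CC · 1.051/(1.447 + 1.051) = 2.773 mV.

V_out ≈ 2.77 mV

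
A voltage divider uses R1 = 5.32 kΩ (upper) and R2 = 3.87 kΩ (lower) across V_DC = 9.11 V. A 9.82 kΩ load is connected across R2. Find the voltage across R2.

First combine the lower leg with the load: R2 ‖ R_L = 2.776 kΩ.
Then V_out = V_DC · R2'/(R1 + R2') = 9.11 × 2.776/8.096 = 3.124 V.

V_out ≈ 3.12 V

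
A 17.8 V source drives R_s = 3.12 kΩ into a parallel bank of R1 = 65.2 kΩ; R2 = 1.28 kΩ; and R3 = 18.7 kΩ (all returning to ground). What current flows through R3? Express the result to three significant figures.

I ≈ 0.261 mA

Equivalent of the parallel group: R_p = 1.176 kΩ.
Node voltage V_A = V_DC · R_p/(R_s + R_p) = 17.8 × 0.2738 = 4.874 V.
Branch current I = V_A/R3 = 4.874/18.7 = 0.2606 mA.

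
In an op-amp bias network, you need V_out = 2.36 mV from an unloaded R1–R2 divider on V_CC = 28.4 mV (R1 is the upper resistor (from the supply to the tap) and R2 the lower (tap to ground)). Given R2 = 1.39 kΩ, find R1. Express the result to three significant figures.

R1 ≈ 15.3 kΩ

Required fraction k = V_out/V_CC = 0.08310.
So R1 = R2 · (V_CC/V_out − 1) = 1.39 × (28.4/2.36 − 1) = 1.39 × 11.03 = 15.34 kΩ.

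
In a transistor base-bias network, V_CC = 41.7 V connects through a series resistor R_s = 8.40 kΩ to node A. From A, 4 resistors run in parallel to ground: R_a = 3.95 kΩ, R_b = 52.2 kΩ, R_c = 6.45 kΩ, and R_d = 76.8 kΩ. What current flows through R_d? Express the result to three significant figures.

I ≈ 0.116 mA

Parallel bank: R_p = 1/(1/3.95 + 1/52.2 + 1/6.45 + 1/76.8) = 2.271 kΩ.
Node voltage V_A = V_CC · R_p/(R_s + R_p) = 41.7 × 0.2128 = 8.874 V.
I(R_d) = V_A / R_d = 8.874/76.8 = 0.1155 mA.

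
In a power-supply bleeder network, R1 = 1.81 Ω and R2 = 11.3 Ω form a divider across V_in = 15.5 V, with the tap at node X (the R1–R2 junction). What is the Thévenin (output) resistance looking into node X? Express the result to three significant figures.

R_th ≈ 1.56 Ω

Looking into X with the source shorted: R_th = R1·R2/(R1+R2) = 1.810 × 11.3/13.11 = 1.560 Ω.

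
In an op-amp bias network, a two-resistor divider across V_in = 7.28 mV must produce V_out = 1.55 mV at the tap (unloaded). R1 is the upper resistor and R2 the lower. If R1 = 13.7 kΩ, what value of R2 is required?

R2 ≈ 3.71 kΩ

V_out/V_in = R2/(R1+R2) = 0.2129.
Rearranging, R2 = R1·k/(1−k) = 13.7 × 0.2705 = 3.706 kΩ.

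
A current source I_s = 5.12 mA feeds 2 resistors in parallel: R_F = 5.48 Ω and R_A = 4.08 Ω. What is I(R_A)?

For two parallel branches, I_k = I_s · (other R)/(sum of R).
I(R_A) = 5.12 × 5.48/(5.48 + 4.08) = 5.12 × 0.5732 = 2.935 mA.

I ≈ 2.93 mA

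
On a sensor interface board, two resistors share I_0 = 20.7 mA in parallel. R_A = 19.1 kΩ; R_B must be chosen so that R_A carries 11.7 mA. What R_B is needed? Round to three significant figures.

R_B ≈ 24.8 kΩ

Two-branch current divider: I_A = I_0 · R_B/(R_A + R_B).
11.7/20.7 = R_B/(R_A + R_B) → R_B = R_A · (0.5652)/(1 − 0.5652) = 19.1 × 1.300 = 24.83 kΩ.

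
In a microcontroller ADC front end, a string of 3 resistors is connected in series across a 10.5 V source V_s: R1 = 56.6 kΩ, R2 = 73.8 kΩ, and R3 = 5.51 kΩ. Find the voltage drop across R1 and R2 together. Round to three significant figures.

V ≈ 10.1 V

Series total: ΣR = 56.6 + 73.8 + 5.51 = 135.9 kΩ.
R_{R1..R2} = 56.6 + 73.8 = 130.4 kΩ.
V = V_s · R/ΣR = 10.5 × 0.9595 = 10.07 V.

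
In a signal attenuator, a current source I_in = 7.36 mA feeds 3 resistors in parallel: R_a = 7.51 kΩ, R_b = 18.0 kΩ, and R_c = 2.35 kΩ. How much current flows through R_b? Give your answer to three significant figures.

ΣG = 1/7.51 + 1/18.0 + 1/2.35 = 0.6142.
By the current-divider rule, I = I_in · G_k/ΣG = 7.36 × 0.09045 = 0.6657 mA.

I ≈ 0.666 mA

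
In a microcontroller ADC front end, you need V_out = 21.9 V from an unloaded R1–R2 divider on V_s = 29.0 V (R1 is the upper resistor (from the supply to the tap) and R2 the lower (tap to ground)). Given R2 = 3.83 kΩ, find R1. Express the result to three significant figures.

The divider ratio is R2/(R1+R2) = 21.9/29.0 = 0.7552.
R1 = R2·(1/k − 1) = 3.83 × 0.3242 = 1.242 kΩ.

R1 ≈ 1.24 kΩ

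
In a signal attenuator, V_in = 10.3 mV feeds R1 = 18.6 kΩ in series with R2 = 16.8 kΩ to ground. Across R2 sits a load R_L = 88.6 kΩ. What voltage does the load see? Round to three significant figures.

First combine the lower leg with the load: R2 ‖ R_L = 14.12 kΩ.
Now apply the divider: V_out = 10.3 × 0.4316 = 4.445 mV.
(Unloaded it would be 4.89 mV; the load pulls it down.)

V_out ≈ 4.45 mV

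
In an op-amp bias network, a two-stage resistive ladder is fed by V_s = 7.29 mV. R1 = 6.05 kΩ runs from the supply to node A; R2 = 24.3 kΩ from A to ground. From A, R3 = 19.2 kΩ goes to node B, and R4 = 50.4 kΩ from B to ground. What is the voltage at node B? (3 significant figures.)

Looking into the second stage from A: R3 + R4 = 69.60 kΩ appears in parallel with R2.
R2 ‖ (R3+R4) = 18.01 kΩ.
First divider: V_A = V_s · 18.01/(6.05 + 18.01) = 5.457 mV.
Stage 2 is unloaded, so V_B = V_A · R4/(R3+R4) = 5.457 × 50.4/69.60 = 3.952 mV.

V_B ≈ 3.95 mV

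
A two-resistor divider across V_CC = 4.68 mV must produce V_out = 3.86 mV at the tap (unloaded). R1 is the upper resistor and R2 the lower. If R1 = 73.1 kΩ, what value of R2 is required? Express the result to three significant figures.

The divider ratio is R2/(R1+R2) = 3.86/4.68 = 0.8248.
R2 = R1 · 0.8248/(1 − 0.8248) = 344.1 kΩ.

R2 ≈ 344 kΩ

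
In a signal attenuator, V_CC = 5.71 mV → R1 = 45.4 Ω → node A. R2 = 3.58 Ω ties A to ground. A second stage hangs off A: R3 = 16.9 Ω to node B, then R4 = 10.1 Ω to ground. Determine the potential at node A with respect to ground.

Node A sees R2 in parallel with the series input of stage 2, R3 + R4 = 27.00 Ω.
R2 ‖ (R3+R4) = 3.161 Ω.
So V_A = 5.71 × 0.06509 = 0.3717 mV.

V_A ≈ 0.372 mV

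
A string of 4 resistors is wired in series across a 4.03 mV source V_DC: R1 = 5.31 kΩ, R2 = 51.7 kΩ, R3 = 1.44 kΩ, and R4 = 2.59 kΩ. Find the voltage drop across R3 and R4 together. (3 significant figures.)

V ≈ 0.266 mV

ΣR = 5.31 + 51.7 + 1.44 + 2.59 = 61.04 kΩ.
R_{R3..R4} = 1.44 + 2.59 = 4.030 kΩ.
V = V_DC · R/ΣR = 4.03 × 0.06602 = 0.2661 mV.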